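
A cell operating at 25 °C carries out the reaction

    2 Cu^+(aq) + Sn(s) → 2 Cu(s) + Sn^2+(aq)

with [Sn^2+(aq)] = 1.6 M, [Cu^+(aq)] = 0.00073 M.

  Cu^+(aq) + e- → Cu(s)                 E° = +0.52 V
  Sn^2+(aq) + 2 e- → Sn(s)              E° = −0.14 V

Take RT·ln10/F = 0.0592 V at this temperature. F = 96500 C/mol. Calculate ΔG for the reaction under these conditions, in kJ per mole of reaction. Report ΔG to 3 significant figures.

−90.4 kJ/mol

With Cu⁺/Cu reduced at the cathode, E°cell = +0.52 − (−0.14) = +0.66 V and n = 2.
Here Q = [Sn^2+(aq)] / [Cu^+(aq)]^2 = 3×10^6 (log Q = 6.477), giving E = +0.66 − (0.0592/2)·(6.477) = +0.4683 V.
ΔG = −nFE = −(2)(96500)(+0.4683) J/mol = −90.4 kJ/mol.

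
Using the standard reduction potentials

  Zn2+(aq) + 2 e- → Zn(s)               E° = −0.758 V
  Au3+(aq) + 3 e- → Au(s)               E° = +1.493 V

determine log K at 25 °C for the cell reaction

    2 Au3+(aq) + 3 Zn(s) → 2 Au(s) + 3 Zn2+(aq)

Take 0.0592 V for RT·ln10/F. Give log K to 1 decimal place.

The Au³⁺/Au couple is reduced (cathode); E°cell = +1.493 − (−0.758) = +2.251 V with n = 6.
At equilibrium E = 0, so log K = nE°cell / 0.0592 = (6)(+2.251) / 0.0592 = 228.1.

log K = 228.1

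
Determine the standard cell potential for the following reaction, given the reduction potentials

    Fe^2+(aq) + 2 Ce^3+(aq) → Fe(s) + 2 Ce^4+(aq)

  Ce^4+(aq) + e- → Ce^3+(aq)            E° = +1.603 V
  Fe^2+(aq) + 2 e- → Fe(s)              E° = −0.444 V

In the reaction as written, Fe^2+(aq) is reduced (cathode) and Ce^4+(aq) is produced by oxidation at the anode.
E°cell = E°(cathode) − E°(anode) = −0.444 − (+1.603) = −2.047 V.

−2.047 V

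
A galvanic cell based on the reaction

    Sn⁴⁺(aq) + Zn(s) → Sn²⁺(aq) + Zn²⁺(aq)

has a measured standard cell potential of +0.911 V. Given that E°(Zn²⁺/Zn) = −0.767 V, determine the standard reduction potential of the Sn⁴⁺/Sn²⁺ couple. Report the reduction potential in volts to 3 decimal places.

+0.144 V

In the reaction as written the Sn⁴⁺/Sn²⁺ couple is reduced (cathode) and Zn²⁺/Zn is oxidized (anode), so E°cell = E°(Sn⁴⁺/Sn²⁺) − E°(Zn²⁺/Zn).
E°(Sn⁴⁺/Sn²⁺) = E°cell + E°(anode) = +0.911 + (−0.767) = +0.144 V.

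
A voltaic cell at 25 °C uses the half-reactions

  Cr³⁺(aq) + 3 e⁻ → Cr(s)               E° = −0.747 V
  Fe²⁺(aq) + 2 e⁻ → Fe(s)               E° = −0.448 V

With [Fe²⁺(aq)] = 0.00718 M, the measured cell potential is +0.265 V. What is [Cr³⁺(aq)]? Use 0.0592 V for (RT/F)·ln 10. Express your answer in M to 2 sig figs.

0.032 M

Fe²⁺/Fe is the cathode (higher E°); E°cell = −0.448 − (−0.747) = +0.299 V with n = 6.
Rearranging E = E° − (0.0592/n)·log Q gives log Q = 6(+0.299 − (+0.265))/0.0592 = 3.446.
Balancing electrons gives 3 Fe²⁺(aq) + 2 Cr(s) → 3 Fe(s) + 2 Cr³⁺(aq); thus Q = [Cr³⁺(aq)]^2 / [Fe²⁺(aq)]^3.
Isolating [Cr³⁺(aq)] in Q = 10^{3.446} yields log [Cr³⁺(aq)] = −1.493, i.e. 0.032 M.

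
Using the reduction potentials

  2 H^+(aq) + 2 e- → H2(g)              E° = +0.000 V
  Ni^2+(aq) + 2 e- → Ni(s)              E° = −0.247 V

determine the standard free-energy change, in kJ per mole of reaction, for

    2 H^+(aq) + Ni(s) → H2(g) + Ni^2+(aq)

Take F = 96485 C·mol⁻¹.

−47.7 kJ/mol

In the reaction as written H^+(aq) is reduced, so the 2H⁺/H₂ couple is the cathode and Ni²⁺/Ni is the anode.
E°cell = +0.000 − (−0.247) = +0.247 V; balancing electrons gives n = 2.
ΔG° = −nFE°cell = −(2)(96485)(+0.247) J/mol = −47.7 kJ/mol.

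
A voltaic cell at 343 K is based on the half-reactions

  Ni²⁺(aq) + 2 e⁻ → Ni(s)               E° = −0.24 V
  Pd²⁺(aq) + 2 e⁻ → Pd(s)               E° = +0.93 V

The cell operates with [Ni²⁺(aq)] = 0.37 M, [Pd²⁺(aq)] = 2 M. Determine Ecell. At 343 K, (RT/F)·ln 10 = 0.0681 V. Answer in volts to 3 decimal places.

+1.195 V

Since E°(Pd²⁺/Pd) > E°(Ni²⁺/Ni), Pd²⁺/Pd serves as the cathode.
E°cell = E°cat − E°an = +0.93 − (−0.24) = +1.17 V; n = 2.
Balancing gives Pd²⁺(aq) + Ni(s) → Pd(s) + Ni²⁺(aq); hence Q = [Ni²⁺(aq)] / [Pd²⁺(aq)] = 0.185 (log Q = −0.733).
E = E° − (0.0681/n)·log Q = +1.17 − (0.0681/2)(−0.733) = +1.195 V.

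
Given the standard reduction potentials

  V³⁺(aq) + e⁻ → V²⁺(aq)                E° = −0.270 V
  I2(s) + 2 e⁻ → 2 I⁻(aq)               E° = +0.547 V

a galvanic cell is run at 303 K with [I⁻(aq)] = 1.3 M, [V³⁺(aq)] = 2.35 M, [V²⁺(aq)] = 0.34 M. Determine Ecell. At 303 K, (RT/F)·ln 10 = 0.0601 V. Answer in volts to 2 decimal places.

+0.76 V

I₂/I⁻ is reduced (cathode, E° = +0.547 V) and V³⁺/V²⁺ is oxidized (anode).
The standard potential is +0.547 − (−0.270) = +0.817 V and the balanced reaction transfers n = 2 electrons.
For the overall reaction I2(s) + 2 V²⁺(aq) → 2 I⁻(aq) + 2 V³⁺(aq), Q = ([I⁻(aq)]^2·[V³⁺(aq)]^2) / [V²⁺(aq)]^2 = 80.7, giving log Q = 1.907.
Applying E = E° − (RT ln10/nF)·log Q gives +0.817 − (0.0601/2)(1.907) = +0.76 V.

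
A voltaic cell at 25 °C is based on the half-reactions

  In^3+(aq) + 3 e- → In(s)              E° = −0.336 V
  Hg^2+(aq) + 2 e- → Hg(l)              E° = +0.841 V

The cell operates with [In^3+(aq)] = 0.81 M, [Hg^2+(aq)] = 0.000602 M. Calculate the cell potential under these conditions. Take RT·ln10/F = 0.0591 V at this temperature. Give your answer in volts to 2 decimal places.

Since E°(Hg²⁺/Hg) > E°(In³⁺/In), Hg²⁺/Hg serves as the cathode.
The standard potential is +0.841 − (−0.336) = +1.177 V and the balanced reaction transfers n = 6 electrons.
Balancing gives 3 Hg^2+(aq) + 2 In(s) → 3 Hg(l) + 2 In^3+(aq); hence Q = [In^3+(aq)]^2 / [Hg^2+(aq)]^3 = 3.01×10^9 (log Q = 9.478).
Applying E = E° − (RT ln10/nF)·log Q gives +1.177 − (0.0591/6)(9.478) = +1.08 V.

+1.08 V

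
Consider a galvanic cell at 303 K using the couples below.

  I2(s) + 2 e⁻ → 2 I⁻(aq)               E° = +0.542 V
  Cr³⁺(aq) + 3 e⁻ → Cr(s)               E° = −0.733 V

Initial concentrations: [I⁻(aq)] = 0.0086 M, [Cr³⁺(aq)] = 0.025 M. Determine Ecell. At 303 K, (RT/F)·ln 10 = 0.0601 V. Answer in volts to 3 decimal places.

The I₂/I⁻ couple has the more positive E°, so it is the cathode; Cr³⁺/Cr is the anode.
E°cell = +0.542 − (−0.733) = +1.275 V, with n = 6 electrons transferred.
Balancing gives 3 I2(s) + 2 Cr(s) → 6 I⁻(aq) + 2 Cr³⁺(aq); hence Q = [I⁻(aq)]^6·[Cr³⁺(aq)]^2 = 2.53×10^−16 (log Q = −15.597).
Applying E = E° − (RT ln10/nF)·log Q gives +1.275 − (0.0601/6)(−15.597) = +1.431 V.

+1.431 V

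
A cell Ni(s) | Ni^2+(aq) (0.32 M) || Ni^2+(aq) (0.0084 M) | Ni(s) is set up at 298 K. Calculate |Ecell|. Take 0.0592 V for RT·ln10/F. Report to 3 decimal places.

For a concentration cell E°cell = 0, since both electrodes use the same couple.
The compartment with the higher Ni^2+(aq) concentration (0.32 M) acts as the cathode; ions are reduced there and produced at the dilute (0.0084 M) anode.
With n = 2, Ecell = −(0.0592/2)·log([dilute]/[conc]) = −(0.0592/2)·log(0.0084/0.32) = +0.047 V.

0.047 V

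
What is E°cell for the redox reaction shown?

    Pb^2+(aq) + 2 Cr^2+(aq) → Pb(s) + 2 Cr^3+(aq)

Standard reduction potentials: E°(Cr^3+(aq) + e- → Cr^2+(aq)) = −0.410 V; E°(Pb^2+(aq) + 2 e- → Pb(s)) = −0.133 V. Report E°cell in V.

+0.277 V

In the reaction as written, Pb^2+(aq) is reduced (cathode) and Cr^3+(aq) is produced by oxidation at the anode.
E°cell = E°(cathode) − E°(anode) = −0.133 − (−0.410) = +0.277 V.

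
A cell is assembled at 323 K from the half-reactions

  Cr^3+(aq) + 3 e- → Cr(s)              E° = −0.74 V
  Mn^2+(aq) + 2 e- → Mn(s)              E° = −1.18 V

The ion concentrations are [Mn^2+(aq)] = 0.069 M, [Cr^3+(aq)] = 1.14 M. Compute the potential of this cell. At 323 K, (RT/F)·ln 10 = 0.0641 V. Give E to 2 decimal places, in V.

+0.48 V

The Cr³⁺/Cr couple has the more positive E°, so it is the cathode; Mn²⁺/Mn is the anode.
The standard potential is −0.74 − (−1.18) = +0.44 V and the balanced reaction transfers n = 6 electrons.
The balanced reaction is 2 Cr^3+(aq) + 3 Mn(s) → 2 Cr(s) + 3 Mn^2+(aq), so Q = [Mn^2+(aq)]^3 / [Cr^3+(aq)]^2 = 0.000253 and log Q = −3.597.
Applying E = E° − (RT ln10/nF)·log Q gives +0.44 − (0.0641/6)(−3.597) = +0.48 V.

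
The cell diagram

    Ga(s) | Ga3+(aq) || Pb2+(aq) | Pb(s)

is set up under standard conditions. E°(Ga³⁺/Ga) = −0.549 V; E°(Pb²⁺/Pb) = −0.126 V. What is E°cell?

By convention the left-hand electrode in cell notation is the anode (oxidation) and the right-hand electrode is the cathode (reduction).
E°cell = E°(right) − E°(left) = −0.126 − (−0.549) = +0.423 V.

+0.423 V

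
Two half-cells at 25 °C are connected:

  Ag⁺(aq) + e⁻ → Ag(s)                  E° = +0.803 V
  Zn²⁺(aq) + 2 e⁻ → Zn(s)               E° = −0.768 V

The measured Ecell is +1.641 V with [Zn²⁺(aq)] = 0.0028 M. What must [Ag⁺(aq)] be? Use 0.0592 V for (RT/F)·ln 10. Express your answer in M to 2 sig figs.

0.81 M

Ag⁺/Ag is the cathode (higher E°); E°cell = +0.803 − (−0.768) = +1.571 V with n = 2.
From the Nernst equation, log Q = n(E° − E)/0.0592 = 2·(+1.571 − (+1.641))/0.0592 = −2.365.
For 2 Ag⁺(aq) + Zn(s) → 2 Ag(s) + Zn²⁺(aq), the reaction quotient is Q = [Zn²⁺(aq)] / [Ag⁺(aq)]^2.
Isolating [Ag⁺(aq)] in Q = 10^{−2.365} yields log [Ag⁺(aq)] = −0.094, i.e. 0.81 M.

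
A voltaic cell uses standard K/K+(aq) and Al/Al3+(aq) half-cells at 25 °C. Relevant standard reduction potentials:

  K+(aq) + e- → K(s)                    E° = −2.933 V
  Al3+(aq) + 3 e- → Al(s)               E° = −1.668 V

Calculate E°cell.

+1.265 V

The Al³⁺/Al couple has the higher E°, so Al ion is reduced (cathode) and K is oxidized (anode).
E°cell = E°(cathode) − E°(anode) = −1.668 − (−2.933) = +1.265 V.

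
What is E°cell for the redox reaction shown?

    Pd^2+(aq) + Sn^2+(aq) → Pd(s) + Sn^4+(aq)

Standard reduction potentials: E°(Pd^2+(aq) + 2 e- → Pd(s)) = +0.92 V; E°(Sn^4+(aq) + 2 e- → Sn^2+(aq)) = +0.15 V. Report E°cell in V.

Pd^2+(aq) gains electrons, so the Pd²⁺/Pd couple is the cathode; the Sn⁴⁺/Sn²⁺ couple is the anode.
E°cell = E°(cathode) − E°(anode) = +0.92 − (+0.15) = +0.77 V.

+0.77 V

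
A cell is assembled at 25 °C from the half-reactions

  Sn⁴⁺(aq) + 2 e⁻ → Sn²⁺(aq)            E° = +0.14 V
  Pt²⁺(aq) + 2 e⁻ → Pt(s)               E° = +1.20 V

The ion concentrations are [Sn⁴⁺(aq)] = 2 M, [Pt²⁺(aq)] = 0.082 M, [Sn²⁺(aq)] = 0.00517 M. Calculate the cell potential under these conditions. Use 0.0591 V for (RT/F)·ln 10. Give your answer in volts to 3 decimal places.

Since E°(Pt²⁺/Pt) > E°(Sn⁴⁺/Sn²⁺), Pt²⁺/Pt serves as the cathode.
E°cell = E°cat − E°an = +1.20 − (+0.14) = +1.06 V; n = 2.
The balanced reaction is Pt²⁺(aq) + Sn²⁺(aq) → Pt(s) + Sn⁴⁺(aq), so Q = [Sn⁴⁺(aq)] / ([Pt²⁺(aq)]·[Sn²⁺(aq)]) = 4.72×10^3 and log Q = 3.674.
By the Nernst equation, E = +1.06 − (0.0591/2)·(3.674) = +0.951 V.

+0.951 V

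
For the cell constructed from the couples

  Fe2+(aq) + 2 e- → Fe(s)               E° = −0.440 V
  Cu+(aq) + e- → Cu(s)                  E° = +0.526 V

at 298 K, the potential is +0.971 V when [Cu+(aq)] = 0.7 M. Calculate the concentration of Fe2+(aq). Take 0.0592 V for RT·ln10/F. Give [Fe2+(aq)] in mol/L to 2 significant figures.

The Cu⁺/Cu couple has the larger reduction potential, so it is the cathode: E°cell = +0.526 − (−0.440) = +0.966 V and n = 2.
From the Nernst equation, log Q = n(E° − E)/0.0592 = 2·(+0.966 − (+0.971))/0.0592 = −0.169.
Balancing electrons gives 2 Cu+(aq) + Fe(s) → 2 Cu(s) + Fe2+(aq); thus Q = [Fe2+(aq)] / [Cu+(aq)]^2.
Isolating [Fe2+(aq)] in Q = 10^{−0.169} yields log [Fe2+(aq)] = −0.479, i.e. 0.33 M.

0.33 M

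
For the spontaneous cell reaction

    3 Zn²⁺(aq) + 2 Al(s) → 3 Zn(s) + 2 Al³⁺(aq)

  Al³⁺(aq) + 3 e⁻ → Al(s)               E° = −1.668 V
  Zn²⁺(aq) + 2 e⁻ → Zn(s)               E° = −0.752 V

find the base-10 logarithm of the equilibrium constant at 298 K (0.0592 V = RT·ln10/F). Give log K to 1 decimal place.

The Zn²⁺/Zn couple is reduced (cathode); E°cell = −0.752 − (−1.668) = +0.916 V with n = 6.
At equilibrium E = 0, so log K = nE°cell / 0.0592 = (6)(+0.916) / 0.0592 = 92.8.

log K = 92.8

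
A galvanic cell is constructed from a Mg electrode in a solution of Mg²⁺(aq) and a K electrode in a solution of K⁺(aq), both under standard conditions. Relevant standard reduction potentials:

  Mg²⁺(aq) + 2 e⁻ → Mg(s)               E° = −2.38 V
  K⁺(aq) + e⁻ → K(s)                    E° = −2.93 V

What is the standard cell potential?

Of the two couples in this cell, the one with the more positive reduction potential is reduced at the cathode: here that is Mg²⁺/Mg (−2.38 V); K⁺/K (−2.93 V) is the anode.
E°cell = E°(cathode) − E°(anode) = −2.38 − (−2.93) = +0.55 V.

+0.55 V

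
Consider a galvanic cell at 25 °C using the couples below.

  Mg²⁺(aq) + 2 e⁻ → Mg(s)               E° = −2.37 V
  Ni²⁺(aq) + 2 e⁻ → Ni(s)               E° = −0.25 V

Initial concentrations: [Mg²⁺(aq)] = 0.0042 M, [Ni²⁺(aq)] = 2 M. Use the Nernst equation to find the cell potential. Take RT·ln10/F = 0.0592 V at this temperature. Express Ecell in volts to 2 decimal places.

Ni²⁺/Ni is reduced (cathode, E° = −0.25 V) and Mg²⁺/Mg is oxidized (anode).
E°cell = E°cat − E°an = −0.25 − (−2.37) = +2.12 V; n = 2.
The balanced reaction is Ni²⁺(aq) + Mg(s) → Ni(s) + Mg²⁺(aq), so Q = [Mg²⁺(aq)] / [Ni²⁺(aq)] = 0.0021 and log Q = −2.678.
Applying E = E° − (RT ln10/nF)·log Q gives +2.12 − (0.0592/2)(−2.678) = +2.20 V.

+2.20 V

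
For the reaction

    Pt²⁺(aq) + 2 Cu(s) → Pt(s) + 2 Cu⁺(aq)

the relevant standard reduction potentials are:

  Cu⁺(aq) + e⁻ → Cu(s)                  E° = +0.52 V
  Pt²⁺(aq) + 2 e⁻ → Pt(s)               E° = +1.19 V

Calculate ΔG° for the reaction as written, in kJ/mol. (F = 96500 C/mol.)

In the reaction as written Pt²⁺(aq) is reduced, so the Pt²⁺/Pt couple is the cathode and Cu⁺/Cu is the anode.
E°cell = +1.19 − (+0.52) = +0.67 V; balancing electrons gives n = 2.
ΔG° = −nFE°cell = −(2)(96500)(+0.67) J/mol = −129 kJ/mol.

−129 kJ/mol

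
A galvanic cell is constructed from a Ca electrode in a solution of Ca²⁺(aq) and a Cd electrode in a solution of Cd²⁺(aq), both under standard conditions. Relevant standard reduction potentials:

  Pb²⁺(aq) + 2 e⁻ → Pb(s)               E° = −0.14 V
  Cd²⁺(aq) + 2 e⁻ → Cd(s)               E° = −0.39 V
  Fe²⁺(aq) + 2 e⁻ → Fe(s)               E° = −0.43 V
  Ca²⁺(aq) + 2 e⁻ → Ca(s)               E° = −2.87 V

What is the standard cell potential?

+2.48 V

Of the two couples in this cell, the one with the more positive reduction potential is reduced at the cathode: here that is Cd²⁺/Cd (−0.39 V); Ca²⁺/Ca (−2.87 V) is the anode.
E°cell = E°(cathode) − E°(anode) = −0.39 − (−2.87) = +2.48 V.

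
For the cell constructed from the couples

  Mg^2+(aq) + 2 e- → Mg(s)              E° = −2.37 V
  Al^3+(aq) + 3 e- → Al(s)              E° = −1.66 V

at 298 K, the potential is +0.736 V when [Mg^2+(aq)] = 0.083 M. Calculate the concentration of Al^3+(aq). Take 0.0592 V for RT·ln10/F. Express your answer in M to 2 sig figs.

Al³⁺/Al is the cathode (higher E°); E°cell = −1.66 − (−2.37) = +0.71 V with n = 6.
Since E = E° − (0.0592/n)·log Q, log Q = n(E° − E)/0.0592 = −2.635.
The balanced reaction is 2 Al^3+(aq) + 3 Mg(s) → 2 Al(s) + 3 Mg^2+(aq), so Q = [Mg^2+(aq)]^3 / [Al^3+(aq)]^2.
Solving for the unknown gives log [Al^3+(aq)] = −0.304, so [Al^3+(aq)] ≈ 0.50 M.

0.50 M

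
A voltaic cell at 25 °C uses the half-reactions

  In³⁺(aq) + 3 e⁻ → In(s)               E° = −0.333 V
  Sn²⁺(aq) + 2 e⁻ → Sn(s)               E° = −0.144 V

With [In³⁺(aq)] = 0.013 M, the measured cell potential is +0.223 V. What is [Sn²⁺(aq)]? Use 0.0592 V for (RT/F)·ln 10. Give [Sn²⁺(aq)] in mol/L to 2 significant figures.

With Sn²⁺/Sn at the cathode and In³⁺/In at the anode, E°cell = −0.144 − (−0.333) = +0.189 V (n = 6).
From the Nernst equation, log Q = n(E° − E)/0.0592 = 6·(+0.189 − (+0.223))/0.0592 = −3.446.
Balancing electrons gives 3 Sn²⁺(aq) + 2 In(s) → 3 Sn(s) + 2 In³⁺(aq); thus Q = [In³⁺(aq)]^2 / [Sn²⁺(aq)]^3.
Solving for the unknown gives log [Sn²⁺(aq)] = −0.109, so [Sn²⁺(aq)] ≈ 0.78 M.

0.78 M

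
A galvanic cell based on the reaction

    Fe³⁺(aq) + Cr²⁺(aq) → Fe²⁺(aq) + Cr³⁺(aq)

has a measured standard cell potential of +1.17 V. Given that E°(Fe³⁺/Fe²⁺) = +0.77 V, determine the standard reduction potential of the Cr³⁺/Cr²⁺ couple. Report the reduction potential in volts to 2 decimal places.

−0.40 V

In the reaction as written the Fe³⁺/Fe²⁺ couple is reduced (cathode) and Cr³⁺/Cr²⁺ is oxidized (anode), so E°cell = E°(Fe³⁺/Fe²⁺) − E°(Cr³⁺/Cr²⁺).
E°(Cr³⁺/Cr²⁺) = E°(cathode) − E°cell = +0.77 − (+1.17) = −0.40 V.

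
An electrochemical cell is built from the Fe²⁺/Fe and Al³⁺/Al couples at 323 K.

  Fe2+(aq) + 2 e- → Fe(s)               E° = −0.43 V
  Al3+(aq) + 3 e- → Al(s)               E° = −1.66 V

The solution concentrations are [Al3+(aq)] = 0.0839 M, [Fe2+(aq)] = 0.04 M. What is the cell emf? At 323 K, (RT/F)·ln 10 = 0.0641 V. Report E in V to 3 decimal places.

Fe²⁺/Fe is reduced (cathode, E° = −0.43 V) and Al³⁺/Al is oxidized (anode).
E°cell = E°cat − E°an = −0.43 − (−1.66) = +1.23 V; n = 6.
For the overall reaction 3 Fe2+(aq) + 2 Al(s) → 3 Fe(s) + 2 Al3+(aq), Q = [Al3+(aq)]^2 / [Fe2+(aq)]^3 = 110, giving log Q = 2.041.
Applying E = E° − (RT ln10/nF)·log Q gives +1.23 − (0.0641/6)(2.041) = +1.208 V.

+1.208 V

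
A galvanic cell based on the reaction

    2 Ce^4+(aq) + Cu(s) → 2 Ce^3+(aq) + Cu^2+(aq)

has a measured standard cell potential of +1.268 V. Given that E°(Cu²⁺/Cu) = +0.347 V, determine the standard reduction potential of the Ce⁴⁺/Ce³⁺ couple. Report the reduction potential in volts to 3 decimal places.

+1.615 V

In the reaction as written the Ce⁴⁺/Ce³⁺ couple is reduced (cathode) and Cu²⁺/Cu is oxidized (anode), so E°cell = E°(Ce⁴⁺/Ce³⁺) − E°(Cu²⁺/Cu).
E°(Ce⁴⁺/Ce³⁺) = E°cell + E°(anode) = +1.268 + (+0.347) = +1.615 V.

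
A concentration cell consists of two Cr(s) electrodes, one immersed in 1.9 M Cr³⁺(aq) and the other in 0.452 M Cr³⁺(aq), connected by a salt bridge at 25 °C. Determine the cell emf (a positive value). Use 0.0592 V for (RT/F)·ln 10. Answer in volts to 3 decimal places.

For a concentration cell E°cell = 0, since both electrodes use the same couple.
The compartment with the higher Cr³⁺(aq) concentration (1.9 M) acts as the cathode; ions are reduced there and produced at the dilute (0.452 M) anode.
With n = 3, Ecell = −(0.0592/3)·log([dilute]/[conc]) = −(0.0592/3)·log(0.452/1.9) = +0.012 V.

0.012 V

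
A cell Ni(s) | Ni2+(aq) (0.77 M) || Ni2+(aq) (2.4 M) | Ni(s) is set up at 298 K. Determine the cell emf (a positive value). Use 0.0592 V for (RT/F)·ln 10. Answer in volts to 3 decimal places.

0.015 V

For a concentration cell E°cell = 0, since both electrodes use the same couple.
The compartment with the higher Ni2+(aq) concentration (2.4 M) acts as the cathode; ions are reduced there and produced at the dilute (0.77 M) anode.
With n = 2, Ecell = −(0.0592/2)·log([dilute]/[conc]) = −(0.0592/2)·log(0.77/2.4) = +0.015 V.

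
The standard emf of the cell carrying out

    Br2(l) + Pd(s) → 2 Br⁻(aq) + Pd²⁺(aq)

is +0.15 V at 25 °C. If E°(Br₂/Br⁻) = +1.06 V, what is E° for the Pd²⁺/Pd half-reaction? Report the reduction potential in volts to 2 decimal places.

+0.91 V

In the reaction as written the Br₂/Br⁻ couple is reduced (cathode) and Pd²⁺/Pd is oxidized (anode), so E°cell = E°(Br₂/Br⁻) − E°(Pd²⁺/Pd).
E°(Pd²⁺/Pd) = E°(cathode) − E°cell = +1.06 − (+0.15) = +0.91 V.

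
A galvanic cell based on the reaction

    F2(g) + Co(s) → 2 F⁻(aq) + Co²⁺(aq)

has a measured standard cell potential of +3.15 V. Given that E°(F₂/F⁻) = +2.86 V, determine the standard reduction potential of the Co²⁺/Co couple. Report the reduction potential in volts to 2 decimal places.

In the reaction as written the F₂/F⁻ couple is reduced (cathode) and Co²⁺/Co is oxidized (anode), so E°cell = E°(F₂/F⁻) − E°(Co²⁺/Co).
E°(Co²⁺/Co) = E°(cathode) − E°cell = +2.86 − (+3.15) = −0.29 V.

−0.29 V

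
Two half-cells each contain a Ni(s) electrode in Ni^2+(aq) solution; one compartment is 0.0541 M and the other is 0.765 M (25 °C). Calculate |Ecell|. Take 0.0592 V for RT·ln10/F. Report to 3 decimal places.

0.034 V

For a concentration cell E°cell = 0, since both electrodes use the same couple.
The compartment with the higher Ni^2+(aq) concentration (0.765 M) acts as the cathode; ions are reduced there and produced at the dilute (0.0541 M) anode.
With n = 2, Ecell = −(0.0592/2)·log([dilute]/[conc]) = −(0.0592/2)·log(0.0541/0.765) = +0.034 V.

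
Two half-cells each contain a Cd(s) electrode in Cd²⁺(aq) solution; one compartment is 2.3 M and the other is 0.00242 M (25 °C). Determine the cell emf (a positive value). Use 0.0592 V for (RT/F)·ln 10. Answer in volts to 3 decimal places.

0.088 V

For a concentration cell E°cell = 0, since both electrodes use the same couple.
The compartment with the higher Cd²⁺(aq) concentration (2.3 M) acts as the cathode; ions are reduced there and produced at the dilute (0.00242 M) anode.
With n = 2, Ecell = −(0.0592/2)·log([dilute]/[conc]) = −(0.0592/2)·log(0.00242/2.3) = +0.088 V.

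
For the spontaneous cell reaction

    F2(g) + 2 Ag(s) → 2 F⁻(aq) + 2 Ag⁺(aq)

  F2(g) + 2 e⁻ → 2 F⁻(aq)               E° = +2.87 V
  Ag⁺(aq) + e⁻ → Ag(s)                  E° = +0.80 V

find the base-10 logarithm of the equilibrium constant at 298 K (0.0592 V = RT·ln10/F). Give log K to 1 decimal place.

log K = 69.9

The F₂/F⁻ couple is reduced (cathode); E°cell = +2.87 − (+0.80) = +2.07 V with n = 2.
At equilibrium E = 0, so log K = nE°cell / 0.0592 = (2)(+2.07) / 0.0592 = 69.9.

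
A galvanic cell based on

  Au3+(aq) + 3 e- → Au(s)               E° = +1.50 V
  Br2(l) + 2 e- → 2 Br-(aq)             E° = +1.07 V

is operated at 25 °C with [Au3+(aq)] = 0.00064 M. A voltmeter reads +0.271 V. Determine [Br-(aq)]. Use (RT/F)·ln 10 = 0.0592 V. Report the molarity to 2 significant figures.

0.024 M

The Au³⁺/Au couple has the larger reduction potential, so it is the cathode: E°cell = +1.50 − (+1.07) = +0.43 V and n = 6.
Rearranging E = E° − (0.0592/n)·log Q gives log Q = 6(+0.43 − (+0.271))/0.0592 = 16.115.
Balancing electrons gives 2 Au3+(aq) + 6 Br-(aq) → 2 Au(s) + 3 Br2(l); thus Q = 1 / ([Au3+(aq)]^2·[Br-(aq)]^6).
Substituting the known concentrations and solving, log [Br-(aq)] = −1.621 and [Br-(aq)] = 0.024 M.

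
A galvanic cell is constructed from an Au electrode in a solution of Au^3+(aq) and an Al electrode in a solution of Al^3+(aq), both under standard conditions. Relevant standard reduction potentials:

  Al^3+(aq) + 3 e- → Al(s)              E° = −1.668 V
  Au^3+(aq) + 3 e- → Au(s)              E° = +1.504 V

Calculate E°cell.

+3.172 V

Of the two couples in this cell, the one with the more positive reduction potential is reduced at the cathode: here that is Au³⁺/Au (+1.504 V); Al³⁺/Al (−1.668 V) is the anode.
E°cell = E°(cathode) − E°(anode) = +1.504 − (−1.668) = +3.172 V.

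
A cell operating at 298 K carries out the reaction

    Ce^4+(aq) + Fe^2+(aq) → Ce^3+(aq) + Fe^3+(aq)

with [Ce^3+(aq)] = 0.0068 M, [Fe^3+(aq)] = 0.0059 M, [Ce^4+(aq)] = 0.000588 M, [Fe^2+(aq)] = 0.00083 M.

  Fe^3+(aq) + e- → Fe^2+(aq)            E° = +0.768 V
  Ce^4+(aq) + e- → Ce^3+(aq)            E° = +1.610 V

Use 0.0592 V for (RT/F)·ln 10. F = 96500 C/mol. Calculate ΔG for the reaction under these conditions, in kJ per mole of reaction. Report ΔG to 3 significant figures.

−70.3 kJ/mol

With Ce⁴⁺/Ce³⁺ reduced at the cathode, E°cell = +1.610 − (+0.768) = +0.842 V and n = 1.
The reaction quotient is ([Ce^3+(aq)]·[Fe^3+(aq)]) / ([Ce^4+(aq)]·[Fe^2+(aq)]) = 82.2; by Nernst, E = +0.842 − (0.0592/1)(1.915) = +0.7286 V.
Finally ΔG = −nFE = −(1)(96500 C/mol)(+0.7286 V) = −70.3 kJ/mol.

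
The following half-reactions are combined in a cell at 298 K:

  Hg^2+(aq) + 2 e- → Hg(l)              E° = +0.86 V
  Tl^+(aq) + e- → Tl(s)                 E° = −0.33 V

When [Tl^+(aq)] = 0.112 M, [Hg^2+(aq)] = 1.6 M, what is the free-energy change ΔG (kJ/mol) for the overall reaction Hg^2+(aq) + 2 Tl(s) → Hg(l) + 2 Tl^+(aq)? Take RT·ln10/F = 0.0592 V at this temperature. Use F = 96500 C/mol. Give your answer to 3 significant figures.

−242 kJ/mol

The standard cell potential is +0.86 − (−0.33) = +1.19 V, with n = 2 electrons in the balanced equation.
Here Q = [Tl^+(aq)]^2 / [Hg^2+(aq)] = 0.00784 (log Q = −2.106), giving E = +1.19 − (0.0592/2)·(−2.106) = +1.2523 V.
ΔG = −nFE = −(2)(96500)(+1.2523) J/mol = −242 kJ/mol.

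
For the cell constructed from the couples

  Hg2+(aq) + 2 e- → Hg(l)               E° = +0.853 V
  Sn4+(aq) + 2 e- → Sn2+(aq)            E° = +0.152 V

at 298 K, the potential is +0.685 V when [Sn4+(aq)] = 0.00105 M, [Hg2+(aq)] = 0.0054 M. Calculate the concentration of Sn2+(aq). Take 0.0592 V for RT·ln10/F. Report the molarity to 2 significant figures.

0.056 M

With Hg²⁺/Hg at the cathode and Sn⁴⁺/Sn²⁺ at the anode, E°cell = +0.853 − (+0.152) = +0.701 V (n = 2).
Rearranging E = E° − (0.0592/n)·log Q gives log Q = 2(+0.701 − (+0.685))/0.0592 = 0.541.
Balancing electrons gives Hg2+(aq) + Sn2+(aq) → Hg(l) + Sn4+(aq); thus Q = [Sn4+(aq)] / ([Hg2+(aq)]·[Sn2+(aq)]).
Substituting the known concentrations and solving, log [Sn2+(aq)] = −1.252 and [Sn2+(aq)] = 0.056 M.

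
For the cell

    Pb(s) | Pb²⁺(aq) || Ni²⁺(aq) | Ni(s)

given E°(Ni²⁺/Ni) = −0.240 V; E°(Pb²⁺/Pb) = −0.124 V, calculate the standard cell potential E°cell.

−0.116 V

By convention the left-hand electrode in cell notation is the anode (oxidation) and the right-hand electrode is the cathode (reduction).
E°cell = E°(right) − E°(left) = −0.240 − (−0.124) = −0.116 V.
The negative sign shows that, as written, the cell would require an external voltage to drive the reaction.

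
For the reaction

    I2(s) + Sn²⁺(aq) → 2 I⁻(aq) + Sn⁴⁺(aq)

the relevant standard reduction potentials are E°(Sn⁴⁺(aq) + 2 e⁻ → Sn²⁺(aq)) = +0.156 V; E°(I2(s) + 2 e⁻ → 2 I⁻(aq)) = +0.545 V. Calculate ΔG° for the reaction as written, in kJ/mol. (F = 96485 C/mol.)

In the reaction as written I2(s) is reduced, so the I₂/I⁻ couple is the cathode and Sn⁴⁺/Sn²⁺ is the anode.
E°cell = +0.545 − (+0.156) = +0.389 V; balancing electrons gives n = 2.
ΔG° = −nFE°cell = −(2)(96485)(+0.389) J/mol = −75.1 kJ/mol.

−75.1 kJ/mol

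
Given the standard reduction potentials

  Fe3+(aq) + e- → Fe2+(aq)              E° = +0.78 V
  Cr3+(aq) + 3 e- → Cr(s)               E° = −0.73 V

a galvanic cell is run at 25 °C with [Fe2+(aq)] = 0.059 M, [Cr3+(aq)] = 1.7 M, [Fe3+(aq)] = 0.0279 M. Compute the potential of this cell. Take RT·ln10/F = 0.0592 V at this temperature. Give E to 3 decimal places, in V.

+1.486 V

Since E°(Fe³⁺/Fe²⁺) > E°(Cr³⁺/Cr), Fe³⁺/Fe²⁺ serves as the cathode.
E°cell = +0.78 − (−0.73) = +1.51 V, with n = 3 electrons transferred.
For the overall reaction 3 Fe3+(aq) + Cr(s) → 3 Fe2+(aq) + Cr3+(aq), Q = ([Fe2+(aq)]^3·[Cr3+(aq)]) / [Fe3+(aq)]^3 = 16.1, giving log Q = 1.206.
E = E° − (0.0592/n)·log Q = +1.51 − (0.0592/3)(1.206) = +1.486 V.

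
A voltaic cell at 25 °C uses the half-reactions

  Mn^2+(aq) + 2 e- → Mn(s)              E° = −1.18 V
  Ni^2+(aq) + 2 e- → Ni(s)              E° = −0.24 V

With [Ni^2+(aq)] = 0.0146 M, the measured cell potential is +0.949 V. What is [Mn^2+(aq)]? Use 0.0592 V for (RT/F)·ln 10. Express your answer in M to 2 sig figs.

0.0072 M

With Ni²⁺/Ni at the cathode and Mn²⁺/Mn at the anode, E°cell = −0.24 − (−1.18) = +0.94 V (n = 2).
Rearranging E = E° − (0.0592/n)·log Q gives log Q = 2(+0.94 − (+0.949))/0.0592 = −0.304.
Balancing electrons gives Ni^2+(aq) + Mn(s) → Ni(s) + Mn^2+(aq); thus Q = [Mn^2+(aq)] / [Ni^2+(aq)].
Substituting the known concentrations and solving, log [Mn^2+(aq)] = −2.140 and [Mn^2+(aq)] = 0.0072 M.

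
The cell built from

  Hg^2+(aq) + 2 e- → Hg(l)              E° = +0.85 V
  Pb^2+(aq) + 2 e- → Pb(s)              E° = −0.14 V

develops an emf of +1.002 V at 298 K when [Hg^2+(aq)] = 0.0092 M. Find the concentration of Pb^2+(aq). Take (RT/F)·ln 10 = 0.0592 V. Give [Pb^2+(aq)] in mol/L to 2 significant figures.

Hg²⁺/Hg is the cathode (higher E°); E°cell = +0.85 − (−0.14) = +0.99 V with n = 2.
From the Nernst equation, log Q = n(E° − E)/0.0592 = 2·(+0.99 − (+1.002))/0.0592 = −0.405.
The balanced reaction is Hg^2+(aq) + Pb(s) → Hg(l) + Pb^2+(aq), so Q = [Pb^2+(aq)] / [Hg^2+(aq)].
Solving for the unknown gives log [Pb^2+(aq)] = −2.441, so [Pb^2+(aq)] ≈ 0.0036 M.

0.0036 M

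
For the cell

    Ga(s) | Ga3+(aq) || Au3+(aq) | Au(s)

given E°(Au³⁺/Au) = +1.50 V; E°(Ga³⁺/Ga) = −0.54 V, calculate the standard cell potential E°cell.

By convention the left-hand electrode in cell notation is the anode (oxidation) and the right-hand electrode is the cathode (reduction).
E°cell = E°(right) − E°(left) = +1.50 − (−0.54) = +2.04 V.

+2.04 V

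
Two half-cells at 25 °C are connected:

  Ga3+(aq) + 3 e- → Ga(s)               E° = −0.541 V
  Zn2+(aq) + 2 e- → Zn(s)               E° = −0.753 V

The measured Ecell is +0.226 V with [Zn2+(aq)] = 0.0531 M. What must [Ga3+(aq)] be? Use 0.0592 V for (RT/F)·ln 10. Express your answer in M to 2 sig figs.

With Ga³⁺/Ga at the cathode and Zn²⁺/Zn at the anode, E°cell = −0.541 − (−0.753) = +0.212 V (n = 6).
From the Nernst equation, log Q = n(E° − E)/0.0592 = 6·(+0.212 − (+0.226))/0.0592 = −1.419.
Balancing electrons gives 2 Ga3+(aq) + 3 Zn(s) → 2 Ga(s) + 3 Zn2+(aq); thus Q = [Zn2+(aq)]^3 / [Ga3+(aq)]^2.
Substituting the known concentrations and solving, log [Ga3+(aq)] = −1.203 and [Ga3+(aq)] = 0.063 M.

0.063 M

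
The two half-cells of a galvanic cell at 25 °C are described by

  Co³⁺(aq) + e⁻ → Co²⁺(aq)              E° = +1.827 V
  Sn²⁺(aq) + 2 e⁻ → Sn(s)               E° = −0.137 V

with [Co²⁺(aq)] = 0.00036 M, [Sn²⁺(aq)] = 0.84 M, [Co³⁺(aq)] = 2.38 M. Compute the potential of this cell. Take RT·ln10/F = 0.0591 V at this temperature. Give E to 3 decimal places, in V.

+2.192 V

Co³⁺/Co²⁺ is reduced (cathode, E° = +1.827 V) and Sn²⁺/Sn is oxidized (anode).
E°cell = +1.827 − (−0.137) = +1.964 V, with n = 2 electrons transferred.
The balanced reaction is 2 Co³⁺(aq) + Sn(s) → 2 Co²⁺(aq) + Sn²⁺(aq), so Q = ([Co²⁺(aq)]^2·[Sn²⁺(aq)]) / [Co³⁺(aq)]^2 = 1.92×10^−8 and log Q = −7.716.
Applying E = E° − (RT ln10/nF)·log Q gives +1.964 − (0.0591/2)(−7.716) = +2.192 V.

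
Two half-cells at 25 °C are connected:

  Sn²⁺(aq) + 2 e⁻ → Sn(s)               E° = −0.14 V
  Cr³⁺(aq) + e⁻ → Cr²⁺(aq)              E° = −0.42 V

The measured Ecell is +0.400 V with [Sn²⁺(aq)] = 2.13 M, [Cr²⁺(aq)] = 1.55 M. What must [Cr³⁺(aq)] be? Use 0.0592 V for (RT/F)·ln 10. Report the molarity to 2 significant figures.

With Sn²⁺/Sn at the cathode and Cr³⁺/Cr²⁺ at the anode, E°cell = −0.14 − (−0.42) = +0.28 V (n = 2).
From the Nernst equation, log Q = n(E° − E)/0.0592 = 2·(+0.28 − (+0.400))/0.0592 = −4.054.
For Sn²⁺(aq) + 2 Cr²⁺(aq) → Sn(s) + 2 Cr³⁺(aq), the reaction quotient is Q = [Cr³⁺(aq)]^2 / ([Sn²⁺(aq)]·[Cr²⁺(aq)]^2).
Substituting the known concentrations and solving, log [Cr³⁺(aq)] = −1.672 and [Cr³⁺(aq)] = 0.021 M.

0.021 M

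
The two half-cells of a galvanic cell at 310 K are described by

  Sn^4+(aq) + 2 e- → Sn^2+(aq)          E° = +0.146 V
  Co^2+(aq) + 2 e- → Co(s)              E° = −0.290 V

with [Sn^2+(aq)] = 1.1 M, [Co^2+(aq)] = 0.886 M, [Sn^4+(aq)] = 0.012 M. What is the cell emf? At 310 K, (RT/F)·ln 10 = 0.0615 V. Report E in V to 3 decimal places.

+0.377 V

Since E°(Sn⁴⁺/Sn²⁺) > E°(Co²⁺/Co), Sn⁴⁺/Sn²⁺ serves as the cathode.
The standard potential is +0.146 − (−0.290) = +0.436 V and the balanced reaction transfers n = 2 electrons.
For the overall reaction Sn^4+(aq) + Co(s) → Sn^2+(aq) + Co^2+(aq), Q = ([Sn^2+(aq)]·[Co^2+(aq)]) / [Sn^4+(aq)] = 81.2, giving log Q = 1.910.
By the Nernst equation, E = +0.436 − (0.0615/2)·(1.910) = +0.377 V.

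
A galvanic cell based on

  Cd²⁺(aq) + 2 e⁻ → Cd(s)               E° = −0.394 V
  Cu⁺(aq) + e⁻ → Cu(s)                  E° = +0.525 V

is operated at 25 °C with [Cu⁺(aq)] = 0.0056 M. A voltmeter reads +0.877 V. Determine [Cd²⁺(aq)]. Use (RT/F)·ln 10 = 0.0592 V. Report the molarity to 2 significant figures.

The Cu⁺/Cu couple has the larger reduction potential, so it is the cathode: E°cell = +0.525 − (−0.394) = +0.919 V and n = 2.
Rearranging E = E° − (0.0592/n)·log Q gives log Q = 2(+0.919 − (+0.877))/0.0592 = 1.419.
Balancing electrons gives 2 Cu⁺(aq) + Cd(s) → 2 Cu(s) + Cd²⁺(aq); thus Q = [Cd²⁺(aq)] / [Cu⁺(aq)]^2.
Isolating [Cd²⁺(aq)] in Q = 10^{1.419} yields log [Cd²⁺(aq)] = −3.085, i.e. 0.00082 M.

0.00082 M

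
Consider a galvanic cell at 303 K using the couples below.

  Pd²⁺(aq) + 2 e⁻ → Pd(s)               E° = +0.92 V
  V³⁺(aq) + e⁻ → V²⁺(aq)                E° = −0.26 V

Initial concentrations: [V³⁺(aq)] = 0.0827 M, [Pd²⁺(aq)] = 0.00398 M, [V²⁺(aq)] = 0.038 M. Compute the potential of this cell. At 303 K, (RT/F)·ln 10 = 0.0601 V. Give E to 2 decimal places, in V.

+1.09 V

Pd²⁺/Pd is reduced (cathode, E° = +0.92 V) and V³⁺/V²⁺ is oxidized (anode).
The standard potential is +0.92 − (−0.26) = +1.18 V and the balanced reaction transfers n = 2 electrons.
For the overall reaction Pd²⁺(aq) + 2 V²⁺(aq) → Pd(s) + 2 V³⁺(aq), Q = [V³⁺(aq)]^2 / ([Pd²⁺(aq)]·[V²⁺(aq)]^2) = 1.19×10^3, giving log Q = 3.076.
Applying E = E° − (RT ln10/nF)·log Q gives +1.18 − (0.0601/2)(3.076) = +1.09 V.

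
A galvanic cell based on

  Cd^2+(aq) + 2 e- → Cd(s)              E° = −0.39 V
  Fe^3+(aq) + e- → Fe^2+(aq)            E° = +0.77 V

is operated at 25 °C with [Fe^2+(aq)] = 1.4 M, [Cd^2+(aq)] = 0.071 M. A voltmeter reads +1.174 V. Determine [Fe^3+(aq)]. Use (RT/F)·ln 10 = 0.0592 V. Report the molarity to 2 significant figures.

0.64 M

With Fe³⁺/Fe²⁺ at the cathode and Cd²⁺/Cd at the anode, E°cell = +0.77 − (−0.39) = +1.16 V (n = 2).
Rearranging E = E° − (0.0592/n)·log Q gives log Q = 2(+1.16 − (+1.174))/0.0592 = −0.473.
Balancing electrons gives 2 Fe^3+(aq) + Cd(s) → 2 Fe^2+(aq) + Cd^2+(aq); thus Q = ([Fe^2+(aq)]^2·[Cd^2+(aq)]) / [Fe^3+(aq)]^2.
Solving for the unknown gives log [Fe^3+(aq)] = −0.192, so [Fe^3+(aq)] ≈ 0.64 M.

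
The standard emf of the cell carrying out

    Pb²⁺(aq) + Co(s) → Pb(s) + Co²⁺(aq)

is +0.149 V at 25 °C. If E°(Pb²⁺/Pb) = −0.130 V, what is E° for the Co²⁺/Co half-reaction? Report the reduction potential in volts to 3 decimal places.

−0.279 V

In the reaction as written the Pb²⁺/Pb couple is reduced (cathode) and Co²⁺/Co is oxidized (anode), so E°cell = E°(Pb²⁺/Pb) − E°(Co²⁺/Co).
E°(Co²⁺/Co) = E°(cathode) − E°cell = −0.130 − (+0.149) = −0.279 V.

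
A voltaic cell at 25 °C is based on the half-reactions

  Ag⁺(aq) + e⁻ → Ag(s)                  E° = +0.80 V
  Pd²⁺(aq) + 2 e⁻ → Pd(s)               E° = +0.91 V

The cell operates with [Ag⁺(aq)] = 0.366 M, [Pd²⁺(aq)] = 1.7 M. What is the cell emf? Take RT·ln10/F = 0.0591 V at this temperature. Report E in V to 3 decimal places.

+0.143 V

Since E°(Pd²⁺/Pd) > E°(Ag⁺/Ag), Pd²⁺/Pd serves as the cathode.
E°cell = E°cat − E°an = +0.91 − (+0.80) = +0.11 V; n = 2.
Balancing gives Pd²⁺(aq) + 2 Ag(s) → Pd(s) + 2 Ag⁺(aq); hence Q = [Ag⁺(aq)]^2 / [Pd²⁺(aq)] = 0.0788 (log Q = −1.103).
E = E° − (0.0591/n)·log Q = +0.11 − (0.0591/2)(−1.103) = +0.143 V.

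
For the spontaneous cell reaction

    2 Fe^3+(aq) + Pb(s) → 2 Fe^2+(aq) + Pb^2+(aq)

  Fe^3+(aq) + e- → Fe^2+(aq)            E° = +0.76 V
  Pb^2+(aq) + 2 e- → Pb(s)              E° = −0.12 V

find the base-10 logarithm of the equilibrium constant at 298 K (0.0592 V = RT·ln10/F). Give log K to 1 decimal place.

log K = 29.7

The Fe³⁺/Fe²⁺ couple is reduced (cathode); E°cell = +0.76 − (−0.12) = +0.88 V with n = 2.
At equilibrium E = 0, so log K = nE°cell / 0.0592 = (2)(+0.88) / 0.0592 = 29.7.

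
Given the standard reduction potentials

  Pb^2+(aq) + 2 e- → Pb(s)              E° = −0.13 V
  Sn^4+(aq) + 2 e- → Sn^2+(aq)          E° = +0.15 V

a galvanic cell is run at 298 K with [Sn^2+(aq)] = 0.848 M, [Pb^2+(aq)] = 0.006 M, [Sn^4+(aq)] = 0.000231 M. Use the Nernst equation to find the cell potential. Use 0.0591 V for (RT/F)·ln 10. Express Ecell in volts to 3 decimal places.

Sn⁴⁺/Sn²⁺ is reduced (cathode, E° = +0.15 V) and Pb²⁺/Pb is oxidized (anode).
E°cell = E°cat − E°an = +0.15 − (−0.13) = +0.28 V; n = 2.
Balancing gives Sn^4+(aq) + Pb(s) → Sn^2+(aq) + Pb^2+(aq); hence Q = ([Sn^2+(aq)]·[Pb^2+(aq)]) / [Sn^4+(aq)] = 22 (log Q = 1.343).
Applying E = E° − (RT ln10/nF)·log Q gives +0.28 − (0.0591/2)(1.343) = +0.240 V.

+0.240 V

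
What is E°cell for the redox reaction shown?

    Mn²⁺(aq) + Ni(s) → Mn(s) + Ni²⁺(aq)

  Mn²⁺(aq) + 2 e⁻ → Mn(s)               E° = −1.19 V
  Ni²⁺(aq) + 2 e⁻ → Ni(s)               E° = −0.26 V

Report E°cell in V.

−0.93 V

In the reaction as written, Mn²⁺(aq) is reduced (cathode) and Ni²⁺(aq) is produced by oxidation at the anode.
E°cell = E°(cathode) − E°(anode) = −1.19 − (−0.26) = −0.93 V.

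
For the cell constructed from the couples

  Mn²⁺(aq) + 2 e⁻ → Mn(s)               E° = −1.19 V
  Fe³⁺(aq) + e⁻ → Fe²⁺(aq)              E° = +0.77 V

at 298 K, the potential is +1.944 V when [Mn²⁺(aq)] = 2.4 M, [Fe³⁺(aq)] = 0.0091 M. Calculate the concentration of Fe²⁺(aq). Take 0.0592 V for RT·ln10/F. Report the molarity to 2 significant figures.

The Fe³⁺/Fe²⁺ couple has the larger reduction potential, so it is the cathode: E°cell = +0.77 − (−1.19) = +1.96 V and n = 2.
From the Nernst equation, log Q = n(E° − E)/0.0592 = 2·(+1.96 − (+1.944))/0.0592 = 0.541.
Balancing electrons gives 2 Fe³⁺(aq) + Mn(s) → 2 Fe²⁺(aq) + Mn²⁺(aq); thus Q = ([Fe²⁺(aq)]^2·[Mn²⁺(aq)]) / [Fe³⁺(aq)]^2.
Isolating [Fe²⁺(aq)] in Q = 10^{0.541} yields log [Fe²⁺(aq)] = −1.961, i.e. 0.011 M.

0.011 M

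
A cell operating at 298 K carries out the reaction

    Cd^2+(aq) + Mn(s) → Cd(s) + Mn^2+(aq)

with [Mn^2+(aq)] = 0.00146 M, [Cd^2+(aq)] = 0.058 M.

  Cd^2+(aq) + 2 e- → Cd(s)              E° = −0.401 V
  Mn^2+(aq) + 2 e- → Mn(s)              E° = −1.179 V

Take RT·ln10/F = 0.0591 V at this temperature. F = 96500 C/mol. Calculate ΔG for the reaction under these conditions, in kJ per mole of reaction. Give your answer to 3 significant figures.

E°cell = −0.401 − (−1.179) = +0.778 V; the balanced reaction transfers n = 2 electrons.
Here Q = [Mn^2+(aq)] / [Cd^2+(aq)] = 0.0252 (log Q = −1.599), giving E = +0.778 − (0.0591/2)·(−1.599) = +0.8253 V.
Finally ΔG = −nFE = −(2)(96500 C/mol)(+0.8253 V) = −159 kJ/mol.

−159 kJ/mol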